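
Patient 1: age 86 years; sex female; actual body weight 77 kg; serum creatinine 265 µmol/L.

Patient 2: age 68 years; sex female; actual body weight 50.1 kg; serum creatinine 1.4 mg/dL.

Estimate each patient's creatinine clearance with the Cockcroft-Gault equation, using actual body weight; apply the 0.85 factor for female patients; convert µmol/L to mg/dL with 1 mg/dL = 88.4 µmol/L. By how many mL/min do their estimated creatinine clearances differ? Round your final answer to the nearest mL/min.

Patient 1: SCr = 265 / 88.4 = 2.998 mg/dL
Patient 1: CrCl = (140 − 86) × 77 / (72 × 2.998) × 0.85 = 4158.0 / 215.86 × 0.85 ≈ 16.4 mL/min
Patient 2: CrCl = (140 − 68) × 50.1 / (72 × 1.4) × 0.85 = 3607.2 / 100.80 × 0.85 ≈ 30.4 mL/min
|16.4 − 30.4| = 14.0 mL/min

14 mL/min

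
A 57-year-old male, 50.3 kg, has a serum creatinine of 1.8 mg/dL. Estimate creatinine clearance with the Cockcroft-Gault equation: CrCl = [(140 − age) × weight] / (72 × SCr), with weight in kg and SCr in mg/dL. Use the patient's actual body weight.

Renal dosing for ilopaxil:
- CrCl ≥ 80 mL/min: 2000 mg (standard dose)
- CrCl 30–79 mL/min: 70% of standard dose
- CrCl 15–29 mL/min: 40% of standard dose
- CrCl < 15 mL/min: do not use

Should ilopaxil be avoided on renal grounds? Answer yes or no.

CrCl = (140 − 57) × 50.3 / (72 × 1.8) = 4174.9 / 129.60 ≈ 32.2 mL/min
CrCl ≈ 32 mL/min, which is ≥ 15 mL/min.

no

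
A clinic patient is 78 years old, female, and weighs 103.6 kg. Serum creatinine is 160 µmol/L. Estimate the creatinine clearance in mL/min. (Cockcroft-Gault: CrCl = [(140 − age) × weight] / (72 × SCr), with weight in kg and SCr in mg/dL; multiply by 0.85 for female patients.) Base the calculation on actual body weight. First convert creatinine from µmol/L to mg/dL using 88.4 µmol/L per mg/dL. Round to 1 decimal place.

SCr = 160 / 88.4 = 1.81 mg/dL
CrCl = (140 − 78) × 103.6 / (72 × 1.81) × 0.85 = 6423.2 / 130.32 × 0.85 ≈ 41.9 mL/min

41.9 mL/min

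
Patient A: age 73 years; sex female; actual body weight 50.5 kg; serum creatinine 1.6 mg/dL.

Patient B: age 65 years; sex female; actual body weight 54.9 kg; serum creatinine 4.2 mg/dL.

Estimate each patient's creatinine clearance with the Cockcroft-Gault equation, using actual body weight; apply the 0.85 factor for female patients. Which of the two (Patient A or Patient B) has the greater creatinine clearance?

Patient A: CrCl = (140 − 73) × 50.5 / (72 × 1.6) × 0.85 = 3383.5 / 115.20 × 0.85 ≈ 25.0 mL/min
Patient B: CrCl = (140 − 65) × 54.9 / (72 × 4.2) × 0.85 = 4117.5 / 302.40 × 0.85 ≈ 11.6 mL/min
25.0 vs 11.6 mL/min → Patient A is higher.

Patient A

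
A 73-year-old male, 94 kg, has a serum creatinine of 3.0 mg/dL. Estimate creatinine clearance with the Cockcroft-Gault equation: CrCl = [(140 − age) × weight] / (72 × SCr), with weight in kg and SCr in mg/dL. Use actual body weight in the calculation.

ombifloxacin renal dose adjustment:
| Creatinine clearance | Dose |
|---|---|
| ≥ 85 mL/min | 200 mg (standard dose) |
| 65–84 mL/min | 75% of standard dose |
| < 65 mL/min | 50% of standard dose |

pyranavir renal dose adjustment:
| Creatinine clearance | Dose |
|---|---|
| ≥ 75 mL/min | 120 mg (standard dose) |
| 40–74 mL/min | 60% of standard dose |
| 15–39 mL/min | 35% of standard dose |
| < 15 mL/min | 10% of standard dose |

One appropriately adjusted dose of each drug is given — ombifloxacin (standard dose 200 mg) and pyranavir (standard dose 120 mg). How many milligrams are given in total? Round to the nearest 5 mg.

CrCl = (140 − 73) × 94 / (72 × 3) = 6298.0 / 216.00 ≈ 29.2 mL/min
CrCl ≈ 29 mL/min.
ombifloxacin: < 65 mL/min → 50% of 200 mg = 100 mg.
pyranavir: 15–39 mL/min → 35% of 120 mg = 42 mg.
Total = 100 + 42 = 142 mg.

140 mg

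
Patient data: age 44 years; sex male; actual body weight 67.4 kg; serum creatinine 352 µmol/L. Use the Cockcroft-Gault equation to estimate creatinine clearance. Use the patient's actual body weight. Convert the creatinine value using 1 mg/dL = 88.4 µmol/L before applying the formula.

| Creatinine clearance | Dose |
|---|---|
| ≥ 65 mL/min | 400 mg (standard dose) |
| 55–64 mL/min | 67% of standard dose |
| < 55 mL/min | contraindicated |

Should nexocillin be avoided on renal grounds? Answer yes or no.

SCr = 352 / 88.4 = 3.982 mg/dL
CrCl = (140 − 44) × 67.4 / (72 × 3.982) = 6470.4 / 286.70 ≈ 22.6 mL/min
CrCl ≈ 23 mL/min, which is < 55 mL/min.

yes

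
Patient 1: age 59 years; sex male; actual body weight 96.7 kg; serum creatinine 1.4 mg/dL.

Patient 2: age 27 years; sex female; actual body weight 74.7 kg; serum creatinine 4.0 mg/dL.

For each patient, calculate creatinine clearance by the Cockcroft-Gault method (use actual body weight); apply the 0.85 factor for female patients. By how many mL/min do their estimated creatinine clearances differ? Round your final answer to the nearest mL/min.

Patient 1: CrCl = (140 − 59) × 96.7 / (72 × 1.4) = 7832.7 / 100.80 ≈ 77.7 mL/min
Patient 2: CrCl = (140 − 27) × 74.7 / (72 × 4) × 0.85 = 8441.1 / 288.00 × 0.85 ≈ 24.9 mL/min
|77.7 − 24.9| = 52.8 mL/min

53 mL/min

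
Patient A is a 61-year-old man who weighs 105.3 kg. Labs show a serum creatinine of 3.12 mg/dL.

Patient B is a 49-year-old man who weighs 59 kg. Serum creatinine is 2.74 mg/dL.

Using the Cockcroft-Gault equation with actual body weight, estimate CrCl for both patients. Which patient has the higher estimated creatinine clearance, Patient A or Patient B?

Patient A

Patient A: CrCl = (140 − 61) × 105.3 / (72 × 3.12) = 8318.7 / 224.64 ≈ 37.0 mL/min
Patient B: CrCl = (140 − 49) × 59 / (72 × 2.74) = 5369.0 / 197.28 ≈ 27.2 mL/min
37.0 vs 27.2 mL/min → Patient A is higher.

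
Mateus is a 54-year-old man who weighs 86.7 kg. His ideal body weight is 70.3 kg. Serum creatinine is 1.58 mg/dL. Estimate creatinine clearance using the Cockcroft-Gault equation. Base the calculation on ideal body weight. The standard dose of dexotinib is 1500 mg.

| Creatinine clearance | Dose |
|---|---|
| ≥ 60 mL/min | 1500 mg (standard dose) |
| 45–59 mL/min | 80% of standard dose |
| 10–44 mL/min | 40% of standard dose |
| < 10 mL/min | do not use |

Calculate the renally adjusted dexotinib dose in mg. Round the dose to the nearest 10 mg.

1200 mg

CrCl = (140 − 54) × 70.3 / (72 × 1.58) = 6045.8 / 113.76 ≈ 53.1 mL/min
CrCl ≈ 53 mL/min → bracket 45–59 mL/min.
80% of 1500 mg = 1200 mg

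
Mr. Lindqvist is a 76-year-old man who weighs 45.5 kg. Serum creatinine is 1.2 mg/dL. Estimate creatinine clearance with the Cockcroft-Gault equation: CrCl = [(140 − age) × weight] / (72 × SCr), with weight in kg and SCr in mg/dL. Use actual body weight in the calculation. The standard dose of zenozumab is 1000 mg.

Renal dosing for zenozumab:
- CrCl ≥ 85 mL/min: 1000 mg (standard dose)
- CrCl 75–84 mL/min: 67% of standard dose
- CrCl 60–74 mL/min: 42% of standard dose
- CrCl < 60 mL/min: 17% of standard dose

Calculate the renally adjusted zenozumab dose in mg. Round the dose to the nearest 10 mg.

170 mg

CrCl = (140 − 76) × 45.5 / (72 × 1.2) = 2912.0 / 86.40 ≈ 33.7 mL/min
CrCl ≈ 34 mL/min → bracket < 60 mL/min.
17% of 1000 mg = 170 mg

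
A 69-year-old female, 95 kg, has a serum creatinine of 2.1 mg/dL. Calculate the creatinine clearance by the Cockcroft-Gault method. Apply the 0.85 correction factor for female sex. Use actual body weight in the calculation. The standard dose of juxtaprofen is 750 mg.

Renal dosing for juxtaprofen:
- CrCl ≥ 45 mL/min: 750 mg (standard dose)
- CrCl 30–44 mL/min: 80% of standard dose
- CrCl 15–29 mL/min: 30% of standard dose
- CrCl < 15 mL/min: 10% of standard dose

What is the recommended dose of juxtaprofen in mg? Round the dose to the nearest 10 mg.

600 mg

CrCl = (140 − 69) × 95 / (72 × 2.1) × 0.85 = 6745.0 / 151.20 × 0.85 ≈ 37.9 mL/min
CrCl ≈ 38 mL/min → bracket 30–44 mL/min.
80% of 750 mg = 600 mg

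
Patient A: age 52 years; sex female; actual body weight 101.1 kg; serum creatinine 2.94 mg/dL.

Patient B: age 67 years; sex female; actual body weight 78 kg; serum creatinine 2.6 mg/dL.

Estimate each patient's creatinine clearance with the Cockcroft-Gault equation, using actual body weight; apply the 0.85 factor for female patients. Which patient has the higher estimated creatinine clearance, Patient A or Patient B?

Patient A: CrCl = (140 − 52) × 101.1 / (72 × 2.94) × 0.85 = 8896.8 / 211.68 × 0.85 ≈ 35.7 mL/min
Patient B: CrCl = (140 − 67) × 78 / (72 × 2.6) × 0.85 = 5694.0 / 187.20 × 0.85 ≈ 25.9 mL/min
35.7 vs 25.9 mL/min → Patient A is higher.

Patient A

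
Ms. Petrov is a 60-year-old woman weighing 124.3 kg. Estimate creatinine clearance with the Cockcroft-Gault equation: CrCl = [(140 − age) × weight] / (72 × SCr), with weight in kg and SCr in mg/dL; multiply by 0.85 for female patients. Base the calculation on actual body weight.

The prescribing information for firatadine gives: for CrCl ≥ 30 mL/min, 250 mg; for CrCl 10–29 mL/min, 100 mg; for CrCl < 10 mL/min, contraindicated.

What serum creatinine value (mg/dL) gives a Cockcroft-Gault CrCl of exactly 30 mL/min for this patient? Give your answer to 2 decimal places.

Standard dose requires CrCl ≥ 30 mL/min.
Set (140 − 60) × 124.3 × 0.85 / (72 × SCr) = 30
SCr = (140 − 60) × 124.3 × 0.85 / (72 × 30) = 3.913 mg/dL

3.91 mg/dL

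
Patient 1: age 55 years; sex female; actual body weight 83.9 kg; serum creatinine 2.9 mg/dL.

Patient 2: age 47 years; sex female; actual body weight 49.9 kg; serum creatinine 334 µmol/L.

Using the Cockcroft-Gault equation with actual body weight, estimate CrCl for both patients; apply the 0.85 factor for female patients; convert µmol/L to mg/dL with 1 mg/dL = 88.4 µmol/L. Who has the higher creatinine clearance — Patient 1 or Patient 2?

Patient 1

Patient 1: CrCl = (140 − 55) × 83.9 / (72 × 2.9) × 0.85 = 7131.5 / 208.80 × 0.85 ≈ 29.0 mL/min
Patient 2: SCr = 334 / 88.4 = 3.778 mg/dL
Patient 2: CrCl = (140 − 47) × 49.9 / (72 × 3.778) × 0.85 = 4640.7 / 272.02 × 0.85 ≈ 14.5 mL/min
29.0 vs 14.5 mL/min → Patient 1 is higher.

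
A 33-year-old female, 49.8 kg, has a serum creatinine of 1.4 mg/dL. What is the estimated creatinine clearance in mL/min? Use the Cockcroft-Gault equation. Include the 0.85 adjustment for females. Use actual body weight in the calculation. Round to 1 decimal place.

CrCl = (140 − 33) × 49.8 / (72 × 1.4) × 0.85 = 5328.6 / 100.80 × 0.85 ≈ 44.9 mL/min

44.9 mL/min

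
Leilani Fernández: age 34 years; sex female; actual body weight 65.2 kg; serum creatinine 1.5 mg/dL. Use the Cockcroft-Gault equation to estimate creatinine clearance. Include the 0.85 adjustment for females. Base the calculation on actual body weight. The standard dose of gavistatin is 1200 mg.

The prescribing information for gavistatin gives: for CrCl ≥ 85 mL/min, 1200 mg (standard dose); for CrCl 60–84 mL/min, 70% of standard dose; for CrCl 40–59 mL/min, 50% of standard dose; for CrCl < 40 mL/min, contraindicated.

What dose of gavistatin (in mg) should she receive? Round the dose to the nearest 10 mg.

CrCl = (140 − 34) × 65.2 / (72 × 1.5) × 0.85 = 6911.2 / 108.00 × 0.85 ≈ 54.4 mL/min
CrCl ≈ 54 mL/min → bracket 40–59 mL/min.
50% of 1200 mg = 600 mg

600 mg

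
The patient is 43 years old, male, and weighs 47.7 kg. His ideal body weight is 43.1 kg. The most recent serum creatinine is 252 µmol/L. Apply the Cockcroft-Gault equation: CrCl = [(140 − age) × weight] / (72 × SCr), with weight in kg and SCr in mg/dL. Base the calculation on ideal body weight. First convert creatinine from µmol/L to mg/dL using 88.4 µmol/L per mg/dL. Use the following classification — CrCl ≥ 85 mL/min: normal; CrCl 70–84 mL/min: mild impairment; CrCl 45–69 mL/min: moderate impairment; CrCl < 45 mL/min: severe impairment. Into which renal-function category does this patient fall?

severe impairment

SCr = 252 / 88.4 = 2.851 mg/dL
CrCl = (140 − 43) × 43.1 / (72 × 2.851) = 4180.7 / 205.27 ≈ 20.4 mL/min
20 mL/min falls in the 'severe impairment' range.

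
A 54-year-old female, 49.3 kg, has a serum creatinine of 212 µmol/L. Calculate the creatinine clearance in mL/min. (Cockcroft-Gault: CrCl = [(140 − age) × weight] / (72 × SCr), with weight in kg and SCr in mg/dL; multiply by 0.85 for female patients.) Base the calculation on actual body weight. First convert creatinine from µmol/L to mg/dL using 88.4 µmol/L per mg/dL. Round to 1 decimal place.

20.9 mL/min

SCr = 212 / 88.4 = 2.398 mg/dL
CrCl = (140 − 54) × 49.3 / (72 × 2.398) × 0.85 = 4239.8 / 172.66 × 0.85 ≈ 20.9 mL/min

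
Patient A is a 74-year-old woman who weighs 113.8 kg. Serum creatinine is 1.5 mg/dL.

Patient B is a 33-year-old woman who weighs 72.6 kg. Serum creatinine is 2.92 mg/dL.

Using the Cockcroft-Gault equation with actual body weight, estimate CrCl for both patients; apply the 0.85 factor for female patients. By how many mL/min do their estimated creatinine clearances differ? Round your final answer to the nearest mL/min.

Patient A: CrCl = (140 − 74) × 113.8 / (72 × 1.5) × 0.85 = 7510.8 / 108.00 × 0.85 ≈ 59.1 mL/min
Patient B: CrCl = (140 − 33) × 72.6 / (72 × 2.92) × 0.85 = 7768.2 / 210.24 × 0.85 ≈ 31.4 mL/min
|59.1 − 31.4| = 27.7 mL/min

28 mL/min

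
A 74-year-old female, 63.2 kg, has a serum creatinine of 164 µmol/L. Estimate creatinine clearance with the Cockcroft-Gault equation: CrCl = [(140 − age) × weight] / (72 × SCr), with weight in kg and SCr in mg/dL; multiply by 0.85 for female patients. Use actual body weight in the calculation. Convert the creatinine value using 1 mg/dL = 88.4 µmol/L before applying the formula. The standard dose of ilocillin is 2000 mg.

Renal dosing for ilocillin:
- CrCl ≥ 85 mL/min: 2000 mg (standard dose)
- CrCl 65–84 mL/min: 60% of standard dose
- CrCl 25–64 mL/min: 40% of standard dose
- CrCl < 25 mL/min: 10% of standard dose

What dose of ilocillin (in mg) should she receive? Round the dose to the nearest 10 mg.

800 mg

SCr = 164 / 88.4 = 1.855 mg/dL
CrCl = (140 − 74) × 63.2 / (72 × 1.855) × 0.85 = 4171.2 / 133.56 × 0.85 ≈ 26.5 mL/min
CrCl ≈ 27 mL/min → bracket 25–64 mL/min.
40% of 2000 mg = 800 mg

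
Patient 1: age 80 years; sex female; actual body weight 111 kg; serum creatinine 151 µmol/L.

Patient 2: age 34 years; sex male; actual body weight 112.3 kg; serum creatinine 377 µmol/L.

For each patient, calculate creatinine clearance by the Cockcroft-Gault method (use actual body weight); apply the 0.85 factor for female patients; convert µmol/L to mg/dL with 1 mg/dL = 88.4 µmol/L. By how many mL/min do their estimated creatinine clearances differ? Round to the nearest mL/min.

7 mL/min

Patient 1: SCr = 151 / 88.4 = 1.708 mg/dL
Patient 1: CrCl = (140 − 80) × 111 / (72 × 1.708) × 0.85 = 6660.0 / 122.98 × 0.85 ≈ 46.0 mL/min
Patient 2: SCr = 377 / 88.4 = 4.265 mg/dL
Patient 2: CrCl = (140 − 34) × 112.3 / (72 × 4.265) = 11903.8 / 307.08 ≈ 38.8 mL/min
|46.0 − 38.8| = 7.2 mL/min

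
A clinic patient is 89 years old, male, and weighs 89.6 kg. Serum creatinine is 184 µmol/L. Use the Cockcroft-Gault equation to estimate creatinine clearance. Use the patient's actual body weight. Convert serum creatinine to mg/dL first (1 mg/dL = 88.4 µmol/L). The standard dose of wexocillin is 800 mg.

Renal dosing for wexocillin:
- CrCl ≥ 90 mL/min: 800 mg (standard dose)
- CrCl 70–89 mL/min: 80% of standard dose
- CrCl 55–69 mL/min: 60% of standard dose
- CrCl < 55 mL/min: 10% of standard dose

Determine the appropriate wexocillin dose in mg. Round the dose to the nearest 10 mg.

80 mg

SCr = 184 / 88.4 = 2.081 mg/dL
CrCl = (140 − 89) × 89.6 / (72 × 2.081) = 4569.6 / 149.83 ≈ 30.5 mL/min
CrCl ≈ 30 mL/min → bracket < 55 mL/min.
10% of 800 mg = 80 mg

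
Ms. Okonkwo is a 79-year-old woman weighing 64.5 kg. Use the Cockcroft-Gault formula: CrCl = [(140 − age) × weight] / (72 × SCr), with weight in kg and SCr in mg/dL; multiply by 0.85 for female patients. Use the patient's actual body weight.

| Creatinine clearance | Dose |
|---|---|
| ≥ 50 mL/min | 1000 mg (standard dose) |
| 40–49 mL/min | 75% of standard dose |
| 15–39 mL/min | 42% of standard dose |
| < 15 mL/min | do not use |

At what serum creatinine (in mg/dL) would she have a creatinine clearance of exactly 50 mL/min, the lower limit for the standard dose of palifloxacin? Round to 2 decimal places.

Standard dose requires CrCl ≥ 50 mL/min.
Set (140 − 79) × 64.5 × 0.85 / (72 × SCr) = 50
SCr = (140 − 79) × 64.5 × 0.85 / (72 × 50) = 0.929 mg/dL

0.93 mg/dL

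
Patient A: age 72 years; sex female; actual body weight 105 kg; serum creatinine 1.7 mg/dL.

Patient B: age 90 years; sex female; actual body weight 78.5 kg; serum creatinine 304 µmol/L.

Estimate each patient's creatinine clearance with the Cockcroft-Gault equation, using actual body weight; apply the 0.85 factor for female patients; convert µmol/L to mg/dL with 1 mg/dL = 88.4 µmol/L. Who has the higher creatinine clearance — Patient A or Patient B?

Patient A

Patient A: CrCl = (140 − 72) × 105 / (72 × 1.7) × 0.85 = 7140.0 / 122.40 × 0.85 ≈ 49.6 mL/min
Patient B: SCr = 304 / 88.4 = 3.439 mg/dL
Patient B: CrCl = (140 − 90) × 78.5 / (72 × 3.439) × 0.85 = 3925.0 / 247.61 × 0.85 ≈ 13.5 mL/min
49.6 vs 13.5 mL/min → Patient A is higher.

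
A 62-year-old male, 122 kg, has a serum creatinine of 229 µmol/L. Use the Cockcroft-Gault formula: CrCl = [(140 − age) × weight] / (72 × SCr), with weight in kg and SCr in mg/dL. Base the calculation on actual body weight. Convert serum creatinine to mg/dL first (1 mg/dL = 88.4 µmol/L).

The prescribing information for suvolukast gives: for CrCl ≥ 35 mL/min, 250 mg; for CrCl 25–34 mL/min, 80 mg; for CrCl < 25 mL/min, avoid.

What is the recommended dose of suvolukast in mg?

SCr = 229 / 88.4 = 2.59 mg/dL
CrCl = (140 − 62) × 122 / (72 × 2.59) = 9516.0 / 186.48 ≈ 51.0 mL/min
CrCl ≈ 51 mL/min → bracket ≥ 35 mL/min.
Dose for this bracket: 250 mg.

250 mg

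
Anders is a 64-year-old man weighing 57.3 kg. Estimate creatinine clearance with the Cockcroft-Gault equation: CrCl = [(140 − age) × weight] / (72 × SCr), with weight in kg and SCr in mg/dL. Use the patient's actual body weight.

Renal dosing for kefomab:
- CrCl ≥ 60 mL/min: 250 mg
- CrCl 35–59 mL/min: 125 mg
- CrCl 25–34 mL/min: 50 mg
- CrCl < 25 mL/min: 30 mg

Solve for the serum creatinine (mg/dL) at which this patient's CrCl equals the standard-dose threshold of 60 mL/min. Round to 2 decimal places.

Standard dose requires CrCl ≥ 60 mL/min.
Set (140 − 64) × 57.3 / (72 × SCr) = 60
SCr = (140 − 64) × 57.3 / (72 × 60) = 1.008 mg/dL

1.01 mg/dL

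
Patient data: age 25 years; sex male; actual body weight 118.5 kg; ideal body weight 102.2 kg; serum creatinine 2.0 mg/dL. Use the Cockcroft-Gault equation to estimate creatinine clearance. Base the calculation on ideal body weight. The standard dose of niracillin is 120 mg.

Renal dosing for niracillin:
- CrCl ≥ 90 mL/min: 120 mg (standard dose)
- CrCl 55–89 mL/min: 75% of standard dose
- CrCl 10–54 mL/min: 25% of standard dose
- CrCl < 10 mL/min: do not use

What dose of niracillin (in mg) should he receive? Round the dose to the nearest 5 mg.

90 mg

CrCl = (140 − 25) × 102.2 / (72 × 2) = 11753.0 / 144.00 ≈ 81.6 mL/min
CrCl ≈ 82 mL/min → bracket 55–89 mL/min.
75% of 120 mg = 90 mg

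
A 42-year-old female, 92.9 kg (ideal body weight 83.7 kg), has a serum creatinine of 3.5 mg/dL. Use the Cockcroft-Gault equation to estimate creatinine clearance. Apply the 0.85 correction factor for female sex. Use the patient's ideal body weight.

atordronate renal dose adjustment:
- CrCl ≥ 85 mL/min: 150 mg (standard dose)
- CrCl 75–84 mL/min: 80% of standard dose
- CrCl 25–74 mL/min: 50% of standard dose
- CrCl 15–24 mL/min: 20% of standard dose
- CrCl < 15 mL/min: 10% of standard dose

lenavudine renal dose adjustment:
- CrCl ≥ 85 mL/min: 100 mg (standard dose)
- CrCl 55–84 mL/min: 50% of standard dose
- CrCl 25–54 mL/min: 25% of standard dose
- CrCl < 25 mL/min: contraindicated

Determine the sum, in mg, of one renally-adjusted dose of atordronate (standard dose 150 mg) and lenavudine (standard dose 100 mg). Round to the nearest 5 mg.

100 mg

CrCl = (140 − 42) × 83.7 / (72 × 3.5) × 0.85 = 8202.6 / 252.00 × 0.85 ≈ 27.7 mL/min
CrCl ≈ 28 mL/min.
atordronate: 25–74 mL/min → 50% of 150 mg = 75 mg.
lenavudine: 25–54 mL/min → 25% of 100 mg = 25 mg.
Total = 75 + 25 = 100 mg.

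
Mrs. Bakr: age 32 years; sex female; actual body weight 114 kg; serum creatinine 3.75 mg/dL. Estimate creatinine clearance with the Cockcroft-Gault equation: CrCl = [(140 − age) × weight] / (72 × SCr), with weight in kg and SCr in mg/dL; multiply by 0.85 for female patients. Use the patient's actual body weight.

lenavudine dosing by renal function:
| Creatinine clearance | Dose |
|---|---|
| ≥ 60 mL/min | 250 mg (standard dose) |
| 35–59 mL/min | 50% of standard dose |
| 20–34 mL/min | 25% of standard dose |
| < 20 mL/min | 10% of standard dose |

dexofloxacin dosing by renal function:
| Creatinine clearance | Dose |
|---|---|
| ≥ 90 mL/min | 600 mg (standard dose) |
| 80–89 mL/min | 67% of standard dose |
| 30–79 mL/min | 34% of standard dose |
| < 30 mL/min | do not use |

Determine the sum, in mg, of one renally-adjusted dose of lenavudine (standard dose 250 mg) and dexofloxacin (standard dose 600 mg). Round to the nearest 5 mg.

330 mg

CrCl = (140 − 32) × 114 / (72 × 3.75) × 0.85 = 12312.0 / 270.00 × 0.85 ≈ 38.8 mL/min
CrCl ≈ 39 mL/min.
lenavudine: 35–59 mL/min → 50% of 250 mg = 125 mg.
dexofloxacin: 30–79 mL/min → 34% of 600 mg = 204 mg.
Total = 125 + 204 = 329 mg.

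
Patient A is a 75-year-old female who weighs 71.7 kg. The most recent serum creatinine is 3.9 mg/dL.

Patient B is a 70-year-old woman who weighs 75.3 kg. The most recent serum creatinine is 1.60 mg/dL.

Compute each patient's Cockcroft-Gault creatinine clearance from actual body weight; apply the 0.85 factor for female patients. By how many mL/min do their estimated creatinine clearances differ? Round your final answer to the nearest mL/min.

Patient A: CrCl = (140 − 75) × 71.7 / (72 × 3.9) × 0.85 = 4660.5 / 280.80 × 0.85 ≈ 14.1 mL/min
Patient B: CrCl = (140 − 70) × 75.3 / (72 × 1.6) × 0.85 = 5271.0 / 115.20 × 0.85 ≈ 38.9 mL/min
|14.1 − 38.9| = 24.8 mL/min

25 mL/min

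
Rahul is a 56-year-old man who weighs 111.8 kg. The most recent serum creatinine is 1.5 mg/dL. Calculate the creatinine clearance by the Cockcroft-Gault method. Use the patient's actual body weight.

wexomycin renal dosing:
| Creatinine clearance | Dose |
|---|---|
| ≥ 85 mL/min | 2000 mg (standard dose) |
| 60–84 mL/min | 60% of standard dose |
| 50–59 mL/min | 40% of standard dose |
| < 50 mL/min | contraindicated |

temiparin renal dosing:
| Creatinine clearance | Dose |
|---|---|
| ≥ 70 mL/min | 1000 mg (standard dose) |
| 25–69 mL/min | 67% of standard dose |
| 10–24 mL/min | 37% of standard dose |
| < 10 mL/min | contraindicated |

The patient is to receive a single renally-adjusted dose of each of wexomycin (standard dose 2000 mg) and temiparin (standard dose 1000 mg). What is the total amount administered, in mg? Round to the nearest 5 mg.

3000 mg

CrCl = (140 − 56) × 111.8 / (72 × 1.5) = 9391.2 / 108.00 ≈ 87.0 mL/min
CrCl ≈ 87 mL/min.
wexomycin: ≥ 85 mL/min → 100% of 2000 mg = 2000 mg.
temiparin: ≥ 70 mL/min → 100% of 1000 mg = 1000 mg.
Total = 2000 + 1000 = 3000 mg.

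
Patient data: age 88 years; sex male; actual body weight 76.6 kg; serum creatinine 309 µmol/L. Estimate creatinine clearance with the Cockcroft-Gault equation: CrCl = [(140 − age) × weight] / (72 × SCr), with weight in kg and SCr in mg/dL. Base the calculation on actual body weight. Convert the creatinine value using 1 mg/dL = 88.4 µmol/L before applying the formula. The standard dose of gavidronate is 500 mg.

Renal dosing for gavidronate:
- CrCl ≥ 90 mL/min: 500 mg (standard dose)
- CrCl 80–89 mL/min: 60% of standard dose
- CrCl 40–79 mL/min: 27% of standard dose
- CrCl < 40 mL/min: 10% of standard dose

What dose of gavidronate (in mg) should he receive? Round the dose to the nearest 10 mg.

SCr = 309 / 88.4 = 3.495 mg/dL
CrCl = (140 − 88) × 76.6 / (72 × 3.495) = 3983.2 / 251.64 ≈ 15.8 mL/min
CrCl ≈ 16 mL/min → bracket < 40 mL/min.
10% of 500 mg = 50 mg

50 mg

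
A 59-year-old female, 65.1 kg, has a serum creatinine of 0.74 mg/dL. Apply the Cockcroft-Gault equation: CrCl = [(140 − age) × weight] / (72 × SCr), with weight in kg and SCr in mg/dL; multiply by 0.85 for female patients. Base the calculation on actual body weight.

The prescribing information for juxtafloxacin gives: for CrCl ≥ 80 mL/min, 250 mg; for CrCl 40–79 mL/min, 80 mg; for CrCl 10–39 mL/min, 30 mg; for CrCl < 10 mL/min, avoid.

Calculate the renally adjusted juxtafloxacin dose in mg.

CrCl = (140 − 59) × 65.1 / (72 × 0.74) × 0.85 = 5273.1 / 53.28 × 0.85 ≈ 84.1 mL/min
CrCl ≈ 84 mL/min → bracket ≥ 80 mL/min.
Dose for this bracket: 250 mg.

250 mg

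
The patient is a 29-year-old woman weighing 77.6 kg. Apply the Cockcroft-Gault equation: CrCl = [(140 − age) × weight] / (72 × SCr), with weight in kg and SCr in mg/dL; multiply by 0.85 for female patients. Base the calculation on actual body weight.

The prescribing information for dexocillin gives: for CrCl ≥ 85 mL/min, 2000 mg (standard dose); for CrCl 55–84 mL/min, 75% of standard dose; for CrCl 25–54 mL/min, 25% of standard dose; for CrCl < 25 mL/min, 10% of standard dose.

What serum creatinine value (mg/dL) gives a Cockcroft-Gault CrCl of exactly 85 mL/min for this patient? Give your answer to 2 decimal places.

Standard dose requires CrCl ≥ 85 mL/min.
Set (140 − 29) × 77.6 × 0.85 / (72 × SCr) = 85
SCr = (140 − 29) × 77.6 × 0.85 / (72 × 85) = 1.196 mg/dL

1.20 mg/dL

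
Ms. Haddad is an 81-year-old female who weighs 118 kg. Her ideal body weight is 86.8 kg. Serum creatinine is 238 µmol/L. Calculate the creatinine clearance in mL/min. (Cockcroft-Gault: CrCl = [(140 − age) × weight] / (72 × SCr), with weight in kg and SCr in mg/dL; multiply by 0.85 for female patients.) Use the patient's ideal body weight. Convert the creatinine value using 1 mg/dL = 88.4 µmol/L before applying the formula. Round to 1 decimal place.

SCr = 238 / 88.4 = 2.692 mg/dL
CrCl = (140 − 81) × 86.8 / (72 × 2.692) × 0.85 = 5121.2 / 193.82 × 0.85 ≈ 22.5 mL/min

22.5 mL/min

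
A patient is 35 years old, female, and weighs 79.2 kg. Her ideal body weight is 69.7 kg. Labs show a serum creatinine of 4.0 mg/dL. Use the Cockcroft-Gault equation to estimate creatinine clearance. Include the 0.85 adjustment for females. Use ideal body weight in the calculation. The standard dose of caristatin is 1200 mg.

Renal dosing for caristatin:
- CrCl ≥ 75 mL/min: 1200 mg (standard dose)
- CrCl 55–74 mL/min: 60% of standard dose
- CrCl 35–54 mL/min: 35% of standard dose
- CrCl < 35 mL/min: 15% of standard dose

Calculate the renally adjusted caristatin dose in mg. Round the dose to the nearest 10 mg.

CrCl = (140 − 35) × 69.7 / (72 × 4) × 0.85 = 7318.5 / 288.00 × 0.85 ≈ 21.6 mL/min
CrCl ≈ 22 mL/min → bracket < 35 mL/min.
15% of 1200 mg = 180 mg

180 mg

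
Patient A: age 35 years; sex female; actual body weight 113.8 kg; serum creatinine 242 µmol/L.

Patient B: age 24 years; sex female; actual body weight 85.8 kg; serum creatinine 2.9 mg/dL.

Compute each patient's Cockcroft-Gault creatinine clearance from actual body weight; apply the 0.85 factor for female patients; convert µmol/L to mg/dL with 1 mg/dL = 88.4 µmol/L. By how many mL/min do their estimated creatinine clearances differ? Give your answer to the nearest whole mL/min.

Patient A: SCr = 242 / 88.4 = 2.738 mg/dL
Patient A: CrCl = (140 − 35) × 113.8 / (72 × 2.738) × 0.85 = 11949.0 / 197.14 × 0.85 ≈ 51.5 mL/min
Patient B: CrCl = (140 − 24) × 85.8 / (72 × 2.9) × 0.85 = 9952.8 / 208.80 × 0.85 ≈ 40.5 mL/min
|51.5 − 40.5| = 11.0 mL/min

11 mL/min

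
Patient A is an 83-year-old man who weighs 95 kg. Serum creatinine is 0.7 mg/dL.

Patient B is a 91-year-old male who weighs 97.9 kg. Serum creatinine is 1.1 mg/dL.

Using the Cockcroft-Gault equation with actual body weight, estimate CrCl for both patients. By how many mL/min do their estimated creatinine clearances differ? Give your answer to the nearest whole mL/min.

Patient A: CrCl = (140 − 83) × 95 / (72 × 0.7) = 5415.0 / 50.40 ≈ 107.4 mL/min
Patient B: CrCl = (140 − 91) × 97.9 / (72 × 1.1) = 4797.1 / 79.20 ≈ 60.6 mL/min
|107.4 − 60.6| = 46.8 mL/min

47 mL/min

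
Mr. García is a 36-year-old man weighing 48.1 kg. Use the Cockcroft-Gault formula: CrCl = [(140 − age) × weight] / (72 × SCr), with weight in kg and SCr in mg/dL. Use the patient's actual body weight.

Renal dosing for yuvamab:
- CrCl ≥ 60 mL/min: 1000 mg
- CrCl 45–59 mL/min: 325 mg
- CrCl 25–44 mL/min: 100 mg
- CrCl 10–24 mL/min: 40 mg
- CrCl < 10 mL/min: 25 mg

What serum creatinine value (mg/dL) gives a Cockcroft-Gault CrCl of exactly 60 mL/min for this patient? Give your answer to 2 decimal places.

Standard dose requires CrCl ≥ 60 mL/min.
Set (140 − 36) × 48.1 / (72 × SCr) = 60
SCr = (140 − 36) × 48.1 / (72 × 60) = 1.158 mg/dL

1.16 mg/dL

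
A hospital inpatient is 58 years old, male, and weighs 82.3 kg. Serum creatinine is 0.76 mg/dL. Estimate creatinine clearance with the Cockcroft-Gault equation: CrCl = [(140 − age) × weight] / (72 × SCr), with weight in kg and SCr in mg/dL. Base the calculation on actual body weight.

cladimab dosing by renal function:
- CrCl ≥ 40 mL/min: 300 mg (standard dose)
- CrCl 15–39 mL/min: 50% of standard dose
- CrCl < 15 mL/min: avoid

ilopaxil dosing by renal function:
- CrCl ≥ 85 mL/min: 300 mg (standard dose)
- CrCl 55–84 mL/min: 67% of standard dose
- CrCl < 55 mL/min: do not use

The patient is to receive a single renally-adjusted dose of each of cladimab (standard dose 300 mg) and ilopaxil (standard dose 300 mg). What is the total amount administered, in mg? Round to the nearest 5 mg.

600 mg

CrCl = (140 − 58) × 82.3 / (72 × 0.76) = 6748.6 / 54.72 ≈ 123.3 mL/min
CrCl ≈ 123 mL/min.
cladimab: ≥ 40 mL/min → 100% of 300 mg = 300 mg.
ilopaxil: ≥ 85 mL/min → 100% of 300 mg = 300 mg.
Total = 300 + 300 = 600 mg.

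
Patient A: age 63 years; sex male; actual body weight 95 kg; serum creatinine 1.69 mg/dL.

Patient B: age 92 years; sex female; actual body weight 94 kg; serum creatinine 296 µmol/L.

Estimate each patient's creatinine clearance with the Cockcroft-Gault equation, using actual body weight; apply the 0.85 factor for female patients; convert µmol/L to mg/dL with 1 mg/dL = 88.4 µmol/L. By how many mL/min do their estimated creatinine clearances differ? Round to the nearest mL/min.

44 mL/min

Patient A: CrCl = (140 − 63) × 95 / (72 × 1.69) = 7315.0 / 121.68 ≈ 60.1 mL/min
Patient B: SCr = 296 / 88.4 = 3.348 mg/dL
Patient B: CrCl = (140 − 92) × 94 / (72 × 3.348) × 0.85 = 4512.0 / 241.06 × 0.85 ≈ 15.9 mL/min
|60.1 − 15.9| = 44.2 mL/min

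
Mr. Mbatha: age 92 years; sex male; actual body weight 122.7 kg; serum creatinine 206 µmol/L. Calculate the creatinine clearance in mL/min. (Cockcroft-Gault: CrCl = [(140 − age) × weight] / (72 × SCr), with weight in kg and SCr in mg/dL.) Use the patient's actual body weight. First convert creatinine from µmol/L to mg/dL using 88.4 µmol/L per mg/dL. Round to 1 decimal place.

35.1 mL/min

SCr = 206 / 88.4 = 2.33 mg/dL
CrCl = (140 − 92) × 122.7 / (72 × 2.33) = 5889.6 / 167.76 ≈ 35.1 mL/min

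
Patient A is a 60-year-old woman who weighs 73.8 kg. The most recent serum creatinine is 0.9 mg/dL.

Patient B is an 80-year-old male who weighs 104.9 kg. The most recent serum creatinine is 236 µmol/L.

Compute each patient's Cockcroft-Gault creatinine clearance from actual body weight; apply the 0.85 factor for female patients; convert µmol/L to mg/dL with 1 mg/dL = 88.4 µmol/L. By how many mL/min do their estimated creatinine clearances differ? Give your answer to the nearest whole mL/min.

45 mL/min

Patient A: CrCl = (140 − 60) × 73.8 / (72 × 0.9) × 0.85 = 5904.0 / 64.80 × 0.85 ≈ 77.4 mL/min
Patient B: SCr = 236 / 88.4 = 2.67 mg/dL
Patient B: CrCl = (140 − 80) × 104.9 / (72 × 2.67) = 6294.0 / 192.24 ≈ 32.7 mL/min
|77.4 − 32.7| = 44.7 mL/min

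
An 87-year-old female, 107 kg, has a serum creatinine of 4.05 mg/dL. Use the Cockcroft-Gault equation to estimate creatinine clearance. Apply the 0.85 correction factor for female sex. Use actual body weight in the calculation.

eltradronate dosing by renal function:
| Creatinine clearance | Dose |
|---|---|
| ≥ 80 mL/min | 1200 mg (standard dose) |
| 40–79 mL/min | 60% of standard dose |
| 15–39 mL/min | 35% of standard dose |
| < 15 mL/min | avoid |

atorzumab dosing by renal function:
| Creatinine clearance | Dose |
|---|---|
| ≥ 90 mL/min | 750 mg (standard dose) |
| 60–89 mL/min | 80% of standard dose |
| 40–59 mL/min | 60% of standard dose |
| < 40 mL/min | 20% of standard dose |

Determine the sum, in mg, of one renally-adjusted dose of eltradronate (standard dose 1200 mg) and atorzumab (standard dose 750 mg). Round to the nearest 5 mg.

CrCl = (140 − 87) × 107 / (72 × 4.05) × 0.85 = 5671.0 / 291.60 × 0.85 ≈ 16.5 mL/min
CrCl ≈ 17 mL/min.
eltradronate: 15–39 mL/min → 35% of 1200 mg = 420 mg.
atorzumab: < 40 mL/min → 20% of 750 mg = 150 mg.
Total = 420 + 150 = 570 mg.

570 mg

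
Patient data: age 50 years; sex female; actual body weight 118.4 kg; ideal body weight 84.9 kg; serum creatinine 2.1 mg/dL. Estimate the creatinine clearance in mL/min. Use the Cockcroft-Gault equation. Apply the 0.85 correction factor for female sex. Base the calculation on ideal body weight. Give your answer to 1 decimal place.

43.0 mL/min

CrCl = (140 − 50) × 84.9 / (72 × 2.1) × 0.85 = 7641.0 / 151.20 × 0.85 ≈ 43.0 mL/min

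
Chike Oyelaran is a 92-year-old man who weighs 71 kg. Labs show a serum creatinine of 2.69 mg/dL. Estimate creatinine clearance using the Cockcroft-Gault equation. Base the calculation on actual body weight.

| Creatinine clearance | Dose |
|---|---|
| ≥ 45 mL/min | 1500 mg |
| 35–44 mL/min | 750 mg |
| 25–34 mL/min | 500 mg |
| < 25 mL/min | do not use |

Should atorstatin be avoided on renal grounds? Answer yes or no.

yes

CrCl = (140 − 92) × 71 / (72 × 2.69) = 3408.0 / 193.68 ≈ 17.6 mL/min
CrCl ≈ 18 mL/min, which is < 25 mL/min.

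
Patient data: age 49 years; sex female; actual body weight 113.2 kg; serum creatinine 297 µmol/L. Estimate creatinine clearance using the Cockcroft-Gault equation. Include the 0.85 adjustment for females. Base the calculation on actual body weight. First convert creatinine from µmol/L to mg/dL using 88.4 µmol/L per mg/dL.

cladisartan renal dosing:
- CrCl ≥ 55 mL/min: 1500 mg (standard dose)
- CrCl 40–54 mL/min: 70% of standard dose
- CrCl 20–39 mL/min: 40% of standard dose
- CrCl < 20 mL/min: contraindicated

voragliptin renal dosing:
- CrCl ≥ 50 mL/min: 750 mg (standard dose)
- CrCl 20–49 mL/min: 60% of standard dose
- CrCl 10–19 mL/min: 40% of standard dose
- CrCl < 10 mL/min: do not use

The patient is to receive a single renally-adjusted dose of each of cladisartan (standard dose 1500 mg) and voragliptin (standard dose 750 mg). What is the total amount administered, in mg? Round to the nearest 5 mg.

1050 mg

SCr = 297 / 88.4 = 3.36 mg/dL
CrCl = (140 − 49) × 113.2 / (72 × 3.36) × 0.85 = 10301.2 / 241.92 × 0.85 ≈ 36.2 mL/min
CrCl ≈ 36 mL/min.
cladisartan: 20–39 mL/min → 40% of 1500 mg = 600 mg.
voragliptin: 20–49 mL/min → 60% of 750 mg = 450 mg.
Total = 600 + 450 = 1050 mg.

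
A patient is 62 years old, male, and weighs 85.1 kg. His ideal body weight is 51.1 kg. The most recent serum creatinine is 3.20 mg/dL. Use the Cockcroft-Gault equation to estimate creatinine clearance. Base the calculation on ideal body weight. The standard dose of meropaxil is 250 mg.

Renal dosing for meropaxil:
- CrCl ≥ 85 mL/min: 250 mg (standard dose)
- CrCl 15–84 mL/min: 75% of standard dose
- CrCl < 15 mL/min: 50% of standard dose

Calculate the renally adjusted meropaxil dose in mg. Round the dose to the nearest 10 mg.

190 mg

CrCl = (140 − 62) × 51.1 / (72 × 3.2) = 3985.8 / 230.40 ≈ 17.3 mL/min
CrCl ≈ 17 mL/min → bracket 15–84 mL/min.
75% of 250 mg = 187.5 mg → 190 mg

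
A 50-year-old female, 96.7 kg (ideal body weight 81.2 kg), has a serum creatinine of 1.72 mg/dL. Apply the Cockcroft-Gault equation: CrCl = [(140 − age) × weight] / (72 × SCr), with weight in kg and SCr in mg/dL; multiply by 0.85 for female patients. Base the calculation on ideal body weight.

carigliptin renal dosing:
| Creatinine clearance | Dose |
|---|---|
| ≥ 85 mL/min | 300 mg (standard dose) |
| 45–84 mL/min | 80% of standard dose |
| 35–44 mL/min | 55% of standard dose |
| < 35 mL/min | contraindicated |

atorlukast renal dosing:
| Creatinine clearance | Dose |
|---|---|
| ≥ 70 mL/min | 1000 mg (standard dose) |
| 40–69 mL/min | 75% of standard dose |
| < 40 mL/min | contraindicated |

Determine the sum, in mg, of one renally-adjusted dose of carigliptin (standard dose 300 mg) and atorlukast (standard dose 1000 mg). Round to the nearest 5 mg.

CrCl = (140 − 50) × 81.2 / (72 × 1.72) × 0.85 = 7308.0 / 123.84 × 0.85 ≈ 50.2 mL/min
CrCl ≈ 50 mL/min.
carigliptin: 45–84 mL/min → 80% of 300 mg = 240 mg.
atorlukast: 40–69 mL/min → 75% of 1000 mg = 750 mg.
Total = 240 + 750 = 990 mg.

990 mg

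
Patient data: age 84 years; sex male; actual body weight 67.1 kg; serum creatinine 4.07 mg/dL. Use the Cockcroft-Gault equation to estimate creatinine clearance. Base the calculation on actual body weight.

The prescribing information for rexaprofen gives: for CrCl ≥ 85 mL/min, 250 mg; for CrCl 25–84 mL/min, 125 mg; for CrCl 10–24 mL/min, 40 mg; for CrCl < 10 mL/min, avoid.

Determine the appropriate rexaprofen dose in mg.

40 mg

CrCl = (140 − 84) × 67.1 / (72 × 4.07) = 3757.6 / 293.04 ≈ 12.8 mL/min
CrCl ≈ 13 mL/min → bracket 10–24 mL/min.
Dose for this bracket: 40 mg.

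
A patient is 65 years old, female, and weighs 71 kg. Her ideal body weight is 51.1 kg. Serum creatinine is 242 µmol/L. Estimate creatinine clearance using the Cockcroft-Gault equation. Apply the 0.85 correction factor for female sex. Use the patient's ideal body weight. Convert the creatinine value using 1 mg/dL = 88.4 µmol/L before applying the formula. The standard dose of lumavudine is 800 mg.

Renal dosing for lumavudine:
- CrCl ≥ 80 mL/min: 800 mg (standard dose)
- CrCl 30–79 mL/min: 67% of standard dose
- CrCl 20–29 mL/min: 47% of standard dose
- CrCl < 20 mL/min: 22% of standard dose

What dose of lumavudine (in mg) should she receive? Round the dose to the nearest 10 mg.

SCr = 242 / 88.4 = 2.738 mg/dL
CrCl = (140 − 65) × 51.1 / (72 × 2.738) × 0.85 = 3832.5 / 197.14 × 0.85 ≈ 16.5 mL/min
CrCl ≈ 17 mL/min → bracket < 20 mL/min.
22% of 800 mg = 176 mg → 180 mg

180 mg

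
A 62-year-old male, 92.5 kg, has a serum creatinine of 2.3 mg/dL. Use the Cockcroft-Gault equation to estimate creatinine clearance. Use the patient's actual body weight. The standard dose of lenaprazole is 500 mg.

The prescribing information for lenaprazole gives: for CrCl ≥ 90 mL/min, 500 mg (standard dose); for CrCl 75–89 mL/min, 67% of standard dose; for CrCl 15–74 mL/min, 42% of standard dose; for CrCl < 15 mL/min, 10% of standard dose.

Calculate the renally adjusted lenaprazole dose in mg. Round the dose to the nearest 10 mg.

210 mg

CrCl = (140 − 62) × 92.5 / (72 × 2.3) = 7215.0 / 165.60 ≈ 43.6 mL/min
CrCl ≈ 44 mL/min → bracket 15–74 mL/min.
42% of 500 mg = 210 mg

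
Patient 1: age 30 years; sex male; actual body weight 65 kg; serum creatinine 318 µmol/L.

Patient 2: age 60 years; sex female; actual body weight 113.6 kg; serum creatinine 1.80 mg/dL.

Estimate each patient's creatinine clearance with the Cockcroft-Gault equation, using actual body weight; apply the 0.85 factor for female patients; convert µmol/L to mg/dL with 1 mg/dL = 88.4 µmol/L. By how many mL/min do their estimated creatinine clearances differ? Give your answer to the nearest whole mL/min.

Patient 1: SCr = 318 / 88.4 = 3.597 mg/dL
Patient 1: CrCl = (140 − 30) × 65 / (72 × 3.597) = 7150.0 / 258.98 ≈ 27.6 mL/min
Patient 2: CrCl = (140 − 60) × 113.6 / (72 × 1.8) × 0.85 = 9088.0 / 129.60 × 0.85 ≈ 59.6 mL/min
|27.6 − 59.6| = 32.0 mL/min

32 mL/min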